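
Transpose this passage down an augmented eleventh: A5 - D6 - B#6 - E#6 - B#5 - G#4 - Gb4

Eb4 Ab4 F#5 B4 F#4 D3 Dbb3

A5 -> Eb4
D6 -> Ab4
B#6 -> F#5
E#6 -> B4
B#5 -> F#4
G#4 -> D3
Gb4 -> Dbb3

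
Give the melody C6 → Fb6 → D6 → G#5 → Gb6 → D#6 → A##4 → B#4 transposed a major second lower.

C6 -> Bb5
Fb6 -> Ebb6
D6 -> C6
G#5 -> F#5
Gb6 -> Fb6
D#6 -> C#6
A##4 -> G##4
B#4 -> A#4

Bb5 Ebb6 C6 F#5 Fb6 C#6 G##4 A#4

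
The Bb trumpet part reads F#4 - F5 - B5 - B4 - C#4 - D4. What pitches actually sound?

E4 Eb5 A5 A4 B3 C4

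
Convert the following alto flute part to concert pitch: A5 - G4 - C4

E5 D4 G3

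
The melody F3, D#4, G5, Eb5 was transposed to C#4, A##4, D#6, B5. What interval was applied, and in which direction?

up an augmented fifth

From F3 to C#4 is 5 letter names — a fifth of some quality.
F3 to C#4 is 8 semitones, which makes it an augmented fifth; the second version is higher, so the direction is up.
Checking another pair — Eb5 → B5 — gives the same interval.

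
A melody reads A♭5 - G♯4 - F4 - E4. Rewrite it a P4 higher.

Ab5 → Db6
G#4 → C#5
F4 → Bb4
E4 → A4

Db6 C#5 Bb4 A4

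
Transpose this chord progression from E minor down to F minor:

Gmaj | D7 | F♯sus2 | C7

Abmaj Eb7 Gsus2 Db7

E minor down to F minor is a major seventh; each chord root moves by that interval while the quality stays the same.
Gmaj: root G down a major seventh → Ab, giving Abmaj.
D7: root D down a major seventh → Eb, giving Eb7.
F♯sus2: root F♯ down a major seventh → G, giving Gsus2.
C7: root C down a major seventh → Db, giving Db7.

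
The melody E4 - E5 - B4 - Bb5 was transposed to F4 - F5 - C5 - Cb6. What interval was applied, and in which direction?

up a minor second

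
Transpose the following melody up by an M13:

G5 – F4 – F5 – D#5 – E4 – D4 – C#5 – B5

E7 D6 D7 B#6 C#6 B5 A#6 G#7

A major thirteenth up from G5 gives E7.
F4: a thirteenth up reaches D, and 21 semitones makes it D6.
F5 up a major thirteenth is D7.
A major thirteenth up from D#5 gives B#6.
E4: a thirteenth up reaches C, and 21 semitones makes it C#6.
A major thirteenth up from D4 gives B5.
A major thirteenth up from C#5 gives A#6.
B5: a thirteenth up reaches G, and 21 semitones makes it G#7.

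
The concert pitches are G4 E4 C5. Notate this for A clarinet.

Written C4 sounds as A3 on the A clarinet, so concert pitches are written a minor third up.
G4 -> Bb4
E4 -> G4
C5 -> Eb5

Bb4 G4 Eb5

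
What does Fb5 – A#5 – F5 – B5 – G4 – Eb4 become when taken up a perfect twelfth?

Cb7 E#7 C7 F#7 D6 Bb5

Fb5 up a perfect twelfth is Cb7.
A#5 up a perfect twelfth is E#7.
A perfect twelfth up from F5 gives C7.
A perfect twelfth up from B5 gives F#7.
A perfect twelfth up from G4 gives D6.
Eb4 up a perfect twelfth is Bb5.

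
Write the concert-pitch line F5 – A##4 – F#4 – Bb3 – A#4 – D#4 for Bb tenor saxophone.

G6 B##5 G#5 C5 B#5 E#5

Written C4 sounds as Bb2 on the Bb tenor saxophone, so concert pitches are written a major ninth up.
F5 gives G6
A##4 gives B##5
F#4 gives G#5
Bb3 gives C5
A#4 gives B#5
D#4 gives E#5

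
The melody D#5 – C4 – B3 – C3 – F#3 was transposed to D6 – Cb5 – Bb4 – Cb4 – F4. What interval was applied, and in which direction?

up a diminished octave

Take the first pair: D#5 → D6. D to D spans 8 letter names, so the interval is some kind of octave.
D#5 to D6 is 11 semitones, which makes it a diminished octave; the second version is higher, so the direction is up.
Checking another pair — F#3 → F4 — gives the same interval.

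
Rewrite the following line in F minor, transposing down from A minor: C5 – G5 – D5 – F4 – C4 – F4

From A down to F is a major third; apply that to each pitch.
C5 -> Ab4
G5 -> Eb5
D5 -> Bb4
F4 -> Db4
C4 -> Ab3
F4 -> Db4

Ab4 Eb5 Bb4 Db4 Ab3 Db4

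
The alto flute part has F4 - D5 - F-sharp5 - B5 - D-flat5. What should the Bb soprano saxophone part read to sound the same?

First find concert pitch: the alto flute sounds a perfect fourth below written, so F4 D5 F-sharp5 B5 D-flat5 sounds C4 A4 C#5 F#5 Ab4.
Then write for Bb soprano saxophone: it sounds a major second below written, so the part must be a major second above concert.
C4 → D4
A4 → B4
C#5 → D#5
F#5 → G#5
Ab4 → Bb4

D4 B4 D#5 G#5 Bb4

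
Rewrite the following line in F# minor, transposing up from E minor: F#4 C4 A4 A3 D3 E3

G#4 D4 B4 B3 E3 F#3

From E up to F# is a major second; apply that to each pitch.
F#4 gives G#4
C4 gives D4
A4 gives B4
A3 gives B3
D3 gives E3
E3 gives F#3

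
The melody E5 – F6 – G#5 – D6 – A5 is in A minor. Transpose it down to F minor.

From A down to F is a major third; apply that to each pitch.
E5 to C5
F6 to Db6
G#5 to E5
D6 to Bb5
A5 to F5

C5 Db6 E5 Bb5 F5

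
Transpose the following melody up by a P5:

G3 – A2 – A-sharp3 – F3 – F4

D4 E3 E#4 C4 C5

G3 to D4
A2 to E3
A#3 to E#4
F3 to C4
F4 to C5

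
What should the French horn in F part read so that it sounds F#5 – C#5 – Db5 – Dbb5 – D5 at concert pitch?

C#6 G#5 Ab5 Abb5 A5

Written C4 sounds as F3 on the French horn in F, so concert pitches are written a perfect fifth up.
F#5 to C#6
C#5 to G#5
Db5 to Ab5
Dbb5 to Abb5
D5 to A5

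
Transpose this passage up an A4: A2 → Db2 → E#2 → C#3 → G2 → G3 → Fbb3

A2 gives D#3
Db2 gives G2
E#2 gives A##2
C#3 gives F##3
G2 gives C#3
G3 gives C#4
Fbb3 gives Bbb3

D#3 G2 A##2 F##3 C#3 C#4 Bbb3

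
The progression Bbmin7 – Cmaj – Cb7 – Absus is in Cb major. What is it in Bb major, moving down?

Cb major down to Bb major is a minor second; each chord root moves by that interval while the quality stays the same.
Bbmin7: root Bb down a minor second → A, giving Amin7.
Cmaj: root C down a minor second → B, giving Bmaj.
Cb7: root Cb down a minor second → Bb, giving Bb7.
Absus: root Ab down a minor second → G, giving Gsus.

Amin7 Bmaj Bb7 Gsus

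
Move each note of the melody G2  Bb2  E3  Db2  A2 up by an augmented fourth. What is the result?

C#3 E3 A#3 G2 D#3

G2 gives C#3
Bb2 gives E3
E3 gives A#3
Db2 gives G2
A2 gives D#3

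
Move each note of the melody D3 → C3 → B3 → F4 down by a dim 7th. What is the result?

D3 gives E#2
C3 gives D#2
B3 gives C##3
F4 gives G#3

E#2 D#2 C##3 G#3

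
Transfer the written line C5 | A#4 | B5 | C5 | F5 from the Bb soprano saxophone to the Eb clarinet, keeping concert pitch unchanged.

First find concert pitch: the Bb soprano saxophone sounds a major second below written, so C5 A#4 B5 C5 F5 sounds Bb4 G#4 A5 Bb4 Eb5.
Then write for Eb clarinet: it sounds a minor third above written, so the part must be a minor third below concert.
Bb4 → G4
G#4 → E#4
A5 → F#5
Bb4 → G4
Eb5 → C5

G4 E#4 F#5 G4 C5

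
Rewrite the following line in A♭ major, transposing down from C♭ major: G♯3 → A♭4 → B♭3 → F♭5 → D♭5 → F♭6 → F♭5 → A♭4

From C♭ down to A♭ is a minor third; apply that to each pitch.
G#3 -> E#3
Ab4 -> F4
Bb3 -> G3
Fb5 -> Db5
Db5 -> Bb4
Fb6 -> Db6
Fb5 -> Db5
Ab4 -> F4

E#3 F4 G3 Db5 Bb4 Db6 Db5 F4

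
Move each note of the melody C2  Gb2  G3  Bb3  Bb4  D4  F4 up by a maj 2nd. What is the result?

C2: a second up reaches D, and 2 semitones makes it D2.
Gb2: a second up reaches A, and 2 semitones makes it Ab2.
G3: a second up reaches A, and 2 semitones makes it A3.
Bb3: a second up reaches C, and 2 semitones makes it C4.
Bb4 up a major second is C5.
D4: a second up reaches E, and 2 semitones makes it E4.
A major second up from F4 gives G4.

D2 Ab2 A3 C4 C5 E4 G4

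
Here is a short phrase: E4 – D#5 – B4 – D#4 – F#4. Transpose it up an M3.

G#4 F##5 D#5 F##4 A#4

E4 to G#4
D#5 to F##5
B4 to D#5
D#4 to F##4
F#4 to A#4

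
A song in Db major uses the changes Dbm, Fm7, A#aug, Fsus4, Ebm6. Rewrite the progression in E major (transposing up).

Em G#m7 B##aug G#sus4 F#m6

Db major up to E major is an augmented second; each chord root moves by that interval while the quality stays the same.
Dbm: root Db up an augmented second → E, giving Em.
Fm7: root F up an augmented second → G#, giving G#m7.
A#aug: root A# up an augmented second → B##, giving B##aug.
Fsus4: root F up an augmented second → G#, giving G#sus4.
Ebm6: root Eb up an augmented second → F#, giving F#m6.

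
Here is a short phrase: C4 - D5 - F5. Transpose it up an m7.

Bb4 C6 Eb6

C4 up a minor seventh is Bb4.
A minor seventh up from D5 gives C6.
F5 up a minor seventh is Eb6.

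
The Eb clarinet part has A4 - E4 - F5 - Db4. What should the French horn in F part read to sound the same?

First find concert pitch: the Eb clarinet sounds a minor third above written, so A4 E4 F5 Db4 sounds C5 G4 Ab5 Fb4.
Then write for French horn in F: it sounds a perfect fifth below written, so the part must be a perfect fifth above concert.
C5 → G5
G4 → D5
Ab5 → Eb6
Fb4 → Cb5

G5 D5 Eb6 Cb5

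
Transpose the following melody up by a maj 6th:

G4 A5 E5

E5 F#6 C#6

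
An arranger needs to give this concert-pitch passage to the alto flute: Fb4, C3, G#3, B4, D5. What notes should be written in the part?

Bbb4 F3 C#4 E5 G5

The alto flute sounds a perfect fourth below written, so the written part must be a perfect fourth above concert — transpose each note up.
Fb4 → Bbb4
C3 → F3
G#3 → C#4
B4 → E5
D5 → G5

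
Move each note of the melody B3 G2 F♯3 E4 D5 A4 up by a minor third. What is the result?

B3 -> D4
G2 -> Bb2
F#3 -> A3
E4 -> G4
D5 -> F5
A4 -> C5

D4 Bb2 A3 G4 F5 C5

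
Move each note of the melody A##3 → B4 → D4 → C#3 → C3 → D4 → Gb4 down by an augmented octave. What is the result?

A#2 Bb3 Db3 C2 Cb2 Db3 Gbb3

A##3 becomes A#2
B4 becomes Bb3
D4 becomes Db3
C#3 becomes C2
C3 becomes Cb2
D4 becomes Db3
Gb4 becomes Gbb3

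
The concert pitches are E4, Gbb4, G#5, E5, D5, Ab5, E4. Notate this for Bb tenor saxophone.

F#5 Abb5 A#6 F#6 E6 Bb6 F#5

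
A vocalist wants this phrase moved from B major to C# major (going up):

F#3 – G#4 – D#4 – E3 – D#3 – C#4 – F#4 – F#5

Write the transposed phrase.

G#3 A#4 E#4 F#3 E#3 D#4 G#4 G#5

B major to C# major up is a major second, so every note moves up by that interval.
F#3 -> G#3
G#4 -> A#4
D#4 -> E#4
E3 -> F#3
D#3 -> E#3
C#4 -> D#4
F#4 -> G#4
F#5 -> G#5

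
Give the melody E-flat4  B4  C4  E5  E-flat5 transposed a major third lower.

Eb4 to Cb4
B4 to G4
C4 to Ab3
E5 to C5
Eb5 to Cb5

Cb4 G4 Ab3 C5 Cb5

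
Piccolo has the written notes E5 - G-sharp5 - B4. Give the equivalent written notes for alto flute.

A6 C#7 E6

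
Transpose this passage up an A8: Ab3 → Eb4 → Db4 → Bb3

Ab3 gives A4
Eb4 gives E5
Db4 gives D5
Bb3 gives B4

A4 E5 D5 B4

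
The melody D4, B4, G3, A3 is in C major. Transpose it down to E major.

From C down to E is a minor sixth; apply that to each pitch.
D4 becomes F#3
B4 becomes D#4
G3 becomes B2
A3 becomes C#3

F#3 D#4 B2 C#3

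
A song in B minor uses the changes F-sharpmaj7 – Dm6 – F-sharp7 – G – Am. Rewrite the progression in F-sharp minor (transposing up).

B minor up to F-sharp minor is a perfect fifth; each chord root moves by that interval while the quality stays the same.
F-sharpmaj7: root F-sharp up a perfect fifth → C#, giving C#maj7.
Dm6: root D up a perfect fifth → A, giving Am6.
F-sharp7: root F-sharp up a perfect fifth → C#, giving C#7.
G: root G up a perfect fifth → D, giving D.
Am: root A up a perfect fifth → E, giving Em.

C#maj7 Am6 C#7 D Em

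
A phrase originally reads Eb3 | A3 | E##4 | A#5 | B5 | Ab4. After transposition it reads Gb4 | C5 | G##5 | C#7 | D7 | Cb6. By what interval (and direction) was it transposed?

up a minor tenth

From Eb3 to Gb4 is 10 letter names — a tenth of some quality.
Eb3 to Gb4 is 15 semitones, which makes it a minor tenth; the second version is higher, so the direction is up.
Checking another pair — Ab4 → Cb6 — gives the same interval.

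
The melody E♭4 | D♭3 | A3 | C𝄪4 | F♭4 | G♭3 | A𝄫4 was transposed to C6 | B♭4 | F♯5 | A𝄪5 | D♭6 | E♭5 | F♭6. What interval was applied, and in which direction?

up a major thirteenth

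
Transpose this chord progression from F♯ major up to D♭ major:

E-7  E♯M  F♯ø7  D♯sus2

F♯ major up to D♭ major is a diminished sixth; each chord root moves by that interval while the quality stays the same.
E-7: root E up a diminished sixth → Cb, giving Cb-7.
E♯M: root E♯ up a diminished sixth → C, giving CM.
F♯ø7: root F♯ up a diminished sixth → Db, giving Dbø7.
D♯sus2: root D♯ up a diminished sixth → Bb, giving Bbsus2.

Cb-7 CM Dbø7 Bbsus2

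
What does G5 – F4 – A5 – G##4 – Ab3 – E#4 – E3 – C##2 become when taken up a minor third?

Bb5 Ab4 C6 B#4 Cb4 G#4 G3 E#2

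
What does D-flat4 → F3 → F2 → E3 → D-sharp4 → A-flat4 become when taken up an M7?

Db4: a seventh up reaches C, and 11 semitones makes it C5.
F3 up a major seventh is E4.
A major seventh up from F2 gives E3.
E3 up a major seventh is D#4.
A major seventh up from D#4 gives C##5.
Ab4: a seventh up reaches G, and 11 semitones makes it G5.

C5 E4 E3 D#4 C##5 G5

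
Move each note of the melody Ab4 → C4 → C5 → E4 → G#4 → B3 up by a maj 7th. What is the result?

A major seventh up from Ab4 gives G5.
A major seventh up from C4 gives B4.
A major seventh up from C5 gives B5.
E4 up a major seventh is D#5.
G#4: a seventh up reaches F, and 11 semitones makes it F##5.
B3: a seventh up reaches A, and 11 semitones makes it A#4.

G5 B4 B5 D#5 F##5 A#4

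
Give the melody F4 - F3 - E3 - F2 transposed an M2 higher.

G4 G3 F#3 G2

F4 -> G4
F3 -> G3
E3 -> F#3
F2 -> G2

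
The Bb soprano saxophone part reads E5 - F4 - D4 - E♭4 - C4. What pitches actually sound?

Written C4 on the Bb soprano saxophone sounds as Bb3, a major second lower; apply that shift to every note.
E5 to D5
F4 to Eb4
D4 to C4
Eb4 to Db4
C4 to Bb3

D5 Eb4 C4 Db4 Bb3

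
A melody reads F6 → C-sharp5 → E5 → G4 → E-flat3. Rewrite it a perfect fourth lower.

C6 G#4 B4 D4 Bb2

F6 to C6
C#5 to G#4
E5 to B4
G4 to D4
Eb3 to Bb2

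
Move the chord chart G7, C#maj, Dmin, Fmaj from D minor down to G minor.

C7 F#maj Gmin Bbmaj

D minor down to G minor is a perfect fifth; each chord root moves by that interval while the quality stays the same.
G7: root G down a perfect fifth → C, giving C7.
C#maj: root C# down a perfect fifth → F#, giving F#maj.
Dmin: root D down a perfect fifth → G, giving Gmin.
Fmaj: root F down a perfect fifth → Bb, giving Bbmaj.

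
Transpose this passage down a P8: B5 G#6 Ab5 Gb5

B4 G#5 Ab4 Gb4

A perfect octave down from B5 gives B4.
A perfect octave down from G#6 gives G#5.
A perfect octave down from Ab5 gives Ab4.
Gb5 down a perfect octave is Gb4.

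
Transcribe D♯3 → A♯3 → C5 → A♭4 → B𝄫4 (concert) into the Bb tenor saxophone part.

Written C4 sounds as Bb2 on the Bb tenor saxophone, so concert pitches are written a major ninth up.
D#3 becomes E#4
A#3 becomes B#4
C5 becomes D6
Ab4 becomes Bb5
Bbb4 becomes Cb6

E#4 B#4 D6 Bb5 Cb6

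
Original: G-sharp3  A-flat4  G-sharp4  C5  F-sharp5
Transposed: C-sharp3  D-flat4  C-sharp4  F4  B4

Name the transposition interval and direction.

down a perfect fifth

Take the first pair: G#3 → C#3. G to C spans 5 letter names, so the interval is some kind of fifth.
C#3 to G#3 is 7 semitones, which makes it a perfect fifth; the second version is lower, so the direction is down.
Checking another pair — F#5 → B4 — gives the same interval.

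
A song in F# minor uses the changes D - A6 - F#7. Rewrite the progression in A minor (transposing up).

F C6 A7

F# minor up to A minor is a minor third; each chord root moves by that interval while the quality stays the same.
D: root D up a minor third → F, giving F.
A6: root A up a minor third → C, giving C6.
F#7: root F# up a minor third → A, giving A7.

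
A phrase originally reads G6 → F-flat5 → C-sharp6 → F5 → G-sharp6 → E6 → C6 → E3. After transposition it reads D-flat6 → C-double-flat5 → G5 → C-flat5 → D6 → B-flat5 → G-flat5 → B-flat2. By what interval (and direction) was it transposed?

down an augmented fourth

Take the first pair: G6 → Db6. G to D spans 4 letter names, so the interval is some kind of fourth.
Db6 to G6 is 6 semitones, which makes it an augmented fourth; the second version is lower, so the direction is down.
Checking another pair — E3 → Bb2 — gives the same interval.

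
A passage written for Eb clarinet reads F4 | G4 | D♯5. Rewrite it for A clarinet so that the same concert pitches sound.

Cb5 Db5 A5

First find concert pitch: the Eb clarinet sounds a minor third above written, so F4 G4 D♯5 sounds Ab4 Bb4 F#5.
Then write for A clarinet: it sounds a minor third below written, so the part must be a minor third above concert.
Ab4 → Cb5
Bb4 → Db5
F#5 → A5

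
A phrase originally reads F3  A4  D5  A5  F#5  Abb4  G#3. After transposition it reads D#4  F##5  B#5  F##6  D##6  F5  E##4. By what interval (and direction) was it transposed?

up an augmented sixth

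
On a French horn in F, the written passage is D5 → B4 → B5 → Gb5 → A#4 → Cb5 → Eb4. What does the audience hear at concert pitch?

G4 E4 E5 Cb5 D#4 Fb4 Ab3

The French horn in F sounds a perfect fifth below written, so transpose each written note down a perfect fifth.
D5 gives G4
B4 gives E4
B5 gives E5
Gb5 gives Cb5
A#4 gives D#4
Cb5 gives Fb4
Eb4 gives Ab3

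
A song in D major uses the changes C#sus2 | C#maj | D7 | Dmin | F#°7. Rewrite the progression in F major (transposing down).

D major down to F major is a major sixth; each chord root moves by that interval while the quality stays the same.
C#sus2: root C# down a major sixth → E, giving Esus2.
C#maj: root C# down a major sixth → E, giving Emaj.
D7: root D down a major sixth → F, giving F7.
Dmin: root D down a major sixth → F, giving Fmin.
F#°7: root F# down a major sixth → A, giving A°7.

Esus2 Emaj F7 Fmin A°7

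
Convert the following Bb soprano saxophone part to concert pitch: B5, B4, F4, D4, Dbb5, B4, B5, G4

A5 A4 Eb4 C4 Cbb5 A4 A5 F4

The Bb soprano saxophone sounds a major second below written, so transpose each written note down a major second.
B5 to A5
B4 to A4
F4 to Eb4
D4 to C4
Dbb5 to Cbb5
B4 to A4
B5 to A5
G4 to F4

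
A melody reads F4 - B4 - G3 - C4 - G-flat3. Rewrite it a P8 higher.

F4 to F5
B4 to B5
G3 to G4
C4 to C5
Gb3 to Gb4

F5 B5 G4 C5 Gb4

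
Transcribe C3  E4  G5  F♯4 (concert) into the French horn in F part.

Written C4 sounds as F3 on the French horn in F, so concert pitches are written a perfect fifth up.
C3 gives G3
E4 gives B4
G5 gives D6
F#4 gives C#5

G3 B4 D6 C#5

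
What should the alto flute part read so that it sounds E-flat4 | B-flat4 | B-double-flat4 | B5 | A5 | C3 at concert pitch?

Ab4 Eb5 Ebb5 E6 D6 F3

Written C4 sounds as G3 on the alto flute, so concert pitches are written a perfect fourth up.
Eb4 → Ab4
Bb4 → Eb5
Bbb4 → Ebb5
B5 → E6
A5 → D6
C3 → F3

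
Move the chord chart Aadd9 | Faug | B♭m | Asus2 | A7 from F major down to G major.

Badd9 Gaug Cm Bsus2 B7

F major down to G major is a minor seventh; each chord root moves by that interval while the quality stays the same.
Aadd9: root A down a minor seventh → B, giving Badd9.
Faug: root F down a minor seventh → G, giving Gaug.
B♭m: root B♭ down a minor seventh → C, giving Cm.
Asus2: root A down a minor seventh → B, giving Bsus2.
A7: root A down a minor seventh → B, giving B7.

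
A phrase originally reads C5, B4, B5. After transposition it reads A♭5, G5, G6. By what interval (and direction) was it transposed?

up a minor sixth

From C5 to Ab5 is 6 letter names — a sixth of some quality.
C5 to Ab5 is 8 semitones, which makes it a minor sixth; the second version is higher, so the direction is up.
Checking another pair — B5 → G6 — gives the same interval.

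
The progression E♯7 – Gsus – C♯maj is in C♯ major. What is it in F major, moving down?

A7 Cbsus Fmaj

C♯ major down to F major is an augmented fifth; each chord root moves by that interval while the quality stays the same.
E♯7: root E♯ down an augmented fifth → A, giving A7.
Gsus: root G down an augmented fifth → Cb, giving Cbsus.
C♯maj: root C♯ down an augmented fifth → F, giving Fmaj.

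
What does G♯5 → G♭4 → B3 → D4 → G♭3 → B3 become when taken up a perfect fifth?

D#6 Db5 F#4 A4 Db4 F#4

G#5: a fifth up reaches D, and 7 semitones makes it D#6.
Gb4 up a perfect fifth is Db5.
A perfect fifth up from B3 gives F#4.
D4: a fifth up reaches A, and 7 semitones makes it A4.
Gb3 up a perfect fifth is Db4.
B3: a fifth up reaches F, and 7 semitones makes it F#4.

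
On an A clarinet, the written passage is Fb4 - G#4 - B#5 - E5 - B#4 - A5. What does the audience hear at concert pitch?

Db4 E#4 G##5 C#5 G##4 F#5

Written C4 on the A clarinet sounds as A3, a minor third lower; apply that shift to every note.
Fb4 → Db4
G#4 → E#4
B#5 → G##5
E5 → C#5
B#4 → G##4
A5 → F#5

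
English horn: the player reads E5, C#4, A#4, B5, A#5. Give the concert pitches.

A4 F#3 D#4 E5 D#5

Written C4 on the English horn sounds as F3, a perfect fifth lower; apply that shift to every note.
E5 -> A4
C#4 -> F#3
A#4 -> D#4
B5 -> E5
A#5 -> D#5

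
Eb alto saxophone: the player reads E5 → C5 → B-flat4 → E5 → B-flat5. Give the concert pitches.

G4 Eb4 Db4 G4 Db5

Written C4 on the Eb alto saxophone sounds as Eb3, a major sixth lower; apply that shift to every note.
E5 gives G4
C5 gives Eb4
Bb4 gives Db4
E5 gives G4
Bb5 gives Db5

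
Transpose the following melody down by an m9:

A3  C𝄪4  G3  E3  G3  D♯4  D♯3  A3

G#2 B##2 F#2 D#2 F#2 C##3 C##2 G#2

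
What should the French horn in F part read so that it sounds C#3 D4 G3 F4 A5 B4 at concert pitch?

Written C4 sounds as F3 on the French horn in F, so concert pitches are written a perfect fifth up.
C#3 becomes G#3
D4 becomes A4
G3 becomes D4
F4 becomes C5
A5 becomes E6
B4 becomes F#5

G#3 A4 D4 C5 E6 F#5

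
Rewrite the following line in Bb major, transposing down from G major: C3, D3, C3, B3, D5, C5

Eb2 F2 Eb2 D3 F4 Eb4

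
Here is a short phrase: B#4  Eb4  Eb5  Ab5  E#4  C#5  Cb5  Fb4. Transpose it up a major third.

B#4 -> D##5
Eb4 -> G4
Eb5 -> G5
Ab5 -> C6
E#4 -> G##4
C#5 -> E#5
Cb5 -> Eb5
Fb4 -> Ab4

D##5 G4 G5 C6 G##4 E#5 Eb5 Ab4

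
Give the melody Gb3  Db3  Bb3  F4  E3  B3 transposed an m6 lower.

Bb2 F2 D3 A3 G#2 D#3

Gb3 to Bb2
Db3 to F2
Bb3 to D3
F4 to A3
E3 to G#2
B3 to D#3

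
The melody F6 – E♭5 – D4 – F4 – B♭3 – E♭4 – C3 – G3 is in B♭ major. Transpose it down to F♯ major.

C#6 B4 A#3 C#4 F#3 B3 G#2 D#3

B♭ major to F♯ major down is a diminished fourth, so every note moves down by that interval.
F6 to C#6
Eb5 to B4
D4 to A#3
F4 to C#4
Bb3 to F#3
Eb4 to B3
C3 to G#2
G3 to D#3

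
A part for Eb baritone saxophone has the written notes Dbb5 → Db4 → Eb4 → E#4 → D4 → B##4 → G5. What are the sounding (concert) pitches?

Fbb3 Fb2 Gb2 G#2 F2 D##3 Bb3

The Eb baritone saxophone sounds a major thirteenth below written, so transpose each written note down a major thirteenth.
Dbb5 to Fbb3
Db4 to Fb2
Eb4 to Gb2
E#4 to G#2
D4 to F2
B##4 to D##3
G5 to Bb3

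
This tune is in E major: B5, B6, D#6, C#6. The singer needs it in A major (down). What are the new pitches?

E5 E6 G#5 F#5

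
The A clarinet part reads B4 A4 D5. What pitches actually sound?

G#4 F#4 B4

The A clarinet sounds a minor third below written, so transpose each written note down a minor third.
B4 to G#4
A4 to F#4
D5 to B4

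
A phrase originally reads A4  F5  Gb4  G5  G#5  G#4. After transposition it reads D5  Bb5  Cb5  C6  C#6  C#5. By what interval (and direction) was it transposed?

From A4 to D5 is 4 letter names — a fourth of some quality.
A4 to D5 is 5 semitones, which makes it a perfect fourth; the second version is higher, so the direction is up.
Checking another pair — G#4 → C#5 — gives the same interval.

up a perfect fourth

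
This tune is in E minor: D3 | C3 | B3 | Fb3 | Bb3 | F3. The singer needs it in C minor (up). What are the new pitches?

Bb3 Ab3 G4 Dbb4 Gb4 Db4

From E up to C is a minor sixth; apply that to each pitch.
D3 gives Bb3
C3 gives Ab3
B3 gives G4
Fb3 gives Dbb4
Bb3 gives Gb4
F3 gives Db4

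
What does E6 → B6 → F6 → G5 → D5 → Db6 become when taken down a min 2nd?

E6 down a minor second is D#6.
B6 down a minor second is A#6.
A minor second down from F6 gives E6.
G5 down a minor second is F#5.
D5: a second down reaches C, and 1 semitone makes it C#5.
Db6 down a minor second is C6.

D#6 A#6 E6 F#5 C#5 C6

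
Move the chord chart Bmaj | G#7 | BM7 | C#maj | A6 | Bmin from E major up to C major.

E major up to C major is a minor sixth; each chord root moves by that interval while the quality stays the same.
Bmaj: root B up a minor sixth → G, giving Gmaj.
G#7: root G# up a minor sixth → E, giving E7.
BM7: root B up a minor sixth → G, giving GM7.
C#maj: root C# up a minor sixth → A, giving Amaj.
A6: root A up a minor sixth → F, giving F6.
Bmin: root B up a minor sixth → G, giving Gmin.

Gmaj E7 GM7 Amaj F6 Gmin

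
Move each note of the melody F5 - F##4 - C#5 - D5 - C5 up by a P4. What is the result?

Bb5 B#4 F#5 G5 F5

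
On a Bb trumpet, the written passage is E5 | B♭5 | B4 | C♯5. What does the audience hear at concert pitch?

The Bb trumpet sounds a major second below written, so transpose each written note down a major second.
E5 gives D5
Bb5 gives Ab5
B4 gives A4
C#5 gives B4

D5 Ab5 A4 B4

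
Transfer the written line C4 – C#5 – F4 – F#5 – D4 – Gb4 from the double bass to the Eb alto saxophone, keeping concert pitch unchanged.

A3 A#4 D4 D#5 B3 Eb4

First find concert pitch: the double bass sounds a perfect octave below written, so C4 C#5 F4 F#5 D4 Gb4 sounds C3 C#4 F3 F#4 D3 Gb3.
Then write for Eb alto saxophone: it sounds a major sixth below written, so the part must be a major sixth above concert.
C3 → A3
C#4 → A#4
F3 → D4
F#4 → D#5
D3 → B3
Gb3 → Eb4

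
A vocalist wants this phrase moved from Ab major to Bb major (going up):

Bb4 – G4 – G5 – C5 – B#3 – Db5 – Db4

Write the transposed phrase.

C5 A4 A5 D5 C##4 Eb5 Eb4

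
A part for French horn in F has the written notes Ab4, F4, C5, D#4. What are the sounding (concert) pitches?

Db4 Bb3 F4 G#3

Written C4 on the French horn in F sounds as F3, a perfect fifth lower; apply that shift to every note.
Ab4 becomes Db4
F4 becomes Bb3
C5 becomes F4
D#4 becomes G#3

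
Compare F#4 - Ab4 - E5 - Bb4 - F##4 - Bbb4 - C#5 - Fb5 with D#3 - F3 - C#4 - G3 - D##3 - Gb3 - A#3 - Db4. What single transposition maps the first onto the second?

down a minor tenth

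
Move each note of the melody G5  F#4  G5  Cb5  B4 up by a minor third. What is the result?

G5 gives Bb5
F#4 gives A4
G5 gives Bb5
Cb5 gives Ebb5
B4 gives D5

Bb5 A4 Bb5 Ebb5 D5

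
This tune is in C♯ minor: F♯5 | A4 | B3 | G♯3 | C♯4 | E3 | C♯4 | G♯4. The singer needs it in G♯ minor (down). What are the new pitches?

C#5 E4 F#3 D#3 G#3 B2 G#3 D#4

From C♯ down to G♯ is a perfect fourth; apply that to each pitch.
F#5 -> C#5
A4 -> E4
B3 -> F#3
G#3 -> D#3
C#4 -> G#3
E3 -> B2
C#4 -> G#3
G#4 -> D#4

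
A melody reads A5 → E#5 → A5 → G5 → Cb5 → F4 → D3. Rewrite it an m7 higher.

A5 to G6
E#5 to D#6
A5 to G6
G5 to F6
Cb5 to Bbb5
F4 to Eb5
D3 to C4

G6 D#6 G6 F6 Bbb5 Eb5 C4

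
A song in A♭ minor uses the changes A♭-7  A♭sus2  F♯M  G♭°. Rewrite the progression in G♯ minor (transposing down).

A♭ minor down to G♯ minor is a diminished second; each chord root moves by that interval while the quality stays the same.
A♭-7: root A♭ down a diminished second → G#, giving G#-7.
A♭sus2: root A♭ down a diminished second → G#, giving G#sus2.
F♯M: root F♯ down a diminished second → E##, giving E##M.
G♭°: root G♭ down a diminished second → F#, giving F#°.

G#-7 G#sus2 E##M F#°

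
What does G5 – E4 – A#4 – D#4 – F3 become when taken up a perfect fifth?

A perfect fifth up from G5 gives D6.
A perfect fifth up from E4 gives B4.
A perfect fifth up from A#4 gives E#5.
A perfect fifth up from D#4 gives A#4.
F3 up a perfect fifth is C4.

D6 B4 E#5 A#4 C4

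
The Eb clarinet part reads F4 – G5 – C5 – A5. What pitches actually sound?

Ab4 Bb5 Eb5 C6

The Eb clarinet sounds a minor third above written, so transpose each written note up a minor third.
F4 gives Ab4
G5 gives Bb5
C5 gives Eb5
A5 gives C6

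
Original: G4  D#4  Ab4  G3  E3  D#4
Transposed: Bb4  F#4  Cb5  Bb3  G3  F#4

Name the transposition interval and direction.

up a minor third

Take the first pair: G4 → Bb4. G to B spans 3 letter names, so the interval is some kind of third.
G4 to Bb4 is 3 semitones, which makes it a minor third; the second version is higher, so the direction is up.
Checking another pair — D#4 → F#4 — gives the same interval.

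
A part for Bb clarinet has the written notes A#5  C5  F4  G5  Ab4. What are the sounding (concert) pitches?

The Bb clarinet sounds a major second below written, so transpose each written note down a major second.
A#5 becomes G#5
C5 becomes Bb4
F4 becomes Eb4
G5 becomes F5
Ab4 becomes Gb4

G#5 Bb4 Eb4 F5 Gb4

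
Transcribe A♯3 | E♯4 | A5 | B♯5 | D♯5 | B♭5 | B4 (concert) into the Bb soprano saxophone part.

B#3 F##4 B5 C##6 E#5 C6 C#5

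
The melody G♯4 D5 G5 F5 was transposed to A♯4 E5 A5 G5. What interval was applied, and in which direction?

up a major second

Take the first pair: G#4 → A#4. G to A spans 2 letter names, so the interval is some kind of second.
G#4 to A#4 is 2 semitones, which makes it a major second; the second version is higher, so the direction is up.
Checking another pair — F5 → G5 — gives the same interval.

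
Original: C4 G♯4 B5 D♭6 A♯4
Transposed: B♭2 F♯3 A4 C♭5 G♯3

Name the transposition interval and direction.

down a major ninth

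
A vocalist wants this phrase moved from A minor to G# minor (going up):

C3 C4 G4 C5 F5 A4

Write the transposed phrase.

B3 B4 F#5 B5 E6 G#5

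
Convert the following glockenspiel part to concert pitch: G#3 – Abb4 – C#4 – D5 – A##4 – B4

G#5 Abb6 C#6 D7 A##6 B6

Written C4 on the glockenspiel sounds as C6, a perfect fifteenth higher; apply that shift to every note.
G#3 to G#5
Abb4 to Abb6
C#4 to C#6
D5 to D7
A##4 to A##6
B4 to B6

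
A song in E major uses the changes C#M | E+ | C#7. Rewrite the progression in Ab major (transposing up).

FM Ab+ F7

E major up to Ab major is a diminished fourth; each chord root moves by that interval while the quality stays the same.
C#M: root C# up a diminished fourth → F, giving FM.
E+: root E up a diminished fourth → Ab, giving Ab+.
C#7: root C# up a diminished fourth → F, giving F7.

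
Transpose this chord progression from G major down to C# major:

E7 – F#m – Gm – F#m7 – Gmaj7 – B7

A#7 B#m C#m B#m7 C#maj7 E#7

G major down to C# major is a diminished fifth; each chord root moves by that interval while the quality stays the same.
E7: root E down a diminished fifth → A#, giving A#7.
F#m: root F# down a diminished fifth → B#, giving B#m.
Gm: root G down a diminished fifth → C#, giving C#m.
F#m7: root F# down a diminished fifth → B#, giving B#m7.
Gmaj7: root G down a diminished fifth → C#, giving C#maj7.
B7: root B down a diminished fifth → E#, giving E#7.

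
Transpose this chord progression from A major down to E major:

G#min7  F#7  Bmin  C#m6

A major down to E major is a perfect fourth; each chord root moves by that interval while the quality stays the same.
G#min7: root G# down a perfect fourth → D#, giving D#min7.
F#7: root F# down a perfect fourth → C#, giving C#7.
Bmin: root B down a perfect fourth → F#, giving F#min.
C#m6: root C# down a perfect fourth → G#, giving G#m6.

D#min7 C#7 F#min G#m6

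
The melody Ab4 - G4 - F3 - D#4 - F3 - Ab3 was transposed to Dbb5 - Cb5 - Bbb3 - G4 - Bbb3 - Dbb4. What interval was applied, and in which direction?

Take the first pair: Ab4 → Dbb5. A to D spans 4 letter names, so the interval is some kind of fourth.
Ab4 to Dbb5 is 4 semitones, which makes it a diminished fourth; the second version is higher, so the direction is up.
Checking another pair — Ab3 → Dbb4 — gives the same interval.

up a diminished fourth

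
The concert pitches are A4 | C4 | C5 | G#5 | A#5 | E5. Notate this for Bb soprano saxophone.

Written C4 sounds as Bb3 on the Bb soprano saxophone, so concert pitches are written a major second up.
A4 -> B4
C4 -> D4
C5 -> D5
G#5 -> A#5
A#5 -> B#5
E5 -> F#5

B4 D4 D5 A#5 B#5 F#5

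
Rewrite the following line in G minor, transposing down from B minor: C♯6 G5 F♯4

B minor to G minor down is a major third, so every note moves down by that interval.
C#6 becomes A5
G5 becomes Eb5
F#4 becomes D4

A5 Eb5 D4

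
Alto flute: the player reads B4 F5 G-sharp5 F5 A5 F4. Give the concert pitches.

F#4 C5 D#5 C5 E5 C4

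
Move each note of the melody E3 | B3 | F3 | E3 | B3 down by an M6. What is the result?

A major sixth down from E3 gives G2.
B3: a sixth down reaches D, and 9 semitones makes it D3.
F3: a sixth down reaches A, and 9 semitones makes it Ab2.
E3: a sixth down reaches G, and 9 semitones makes it G2.
B3 down a major sixth is D3.

G2 D3 Ab2 G2 D3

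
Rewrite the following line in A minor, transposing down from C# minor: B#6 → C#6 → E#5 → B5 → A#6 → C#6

G#6 A5 C#5 G5 F#6 A5

From C# down to A is a major third; apply that to each pitch.
B#6 becomes G#6
C#6 becomes A5
E#5 becomes C#5
B5 becomes G5
A#6 becomes F#6
C#6 becomes A5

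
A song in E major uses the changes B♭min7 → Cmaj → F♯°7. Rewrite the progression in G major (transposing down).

Dbmin7 Ebmaj A°7

E major down to G major is a major sixth; each chord root moves by that interval while the quality stays the same.
B♭min7: root B♭ down a major sixth → Db, giving Dbmin7.
Cmaj: root C down a major sixth → Eb, giving Ebmaj.
F♯°7: root F♯ down a major sixth → A, giving A°7.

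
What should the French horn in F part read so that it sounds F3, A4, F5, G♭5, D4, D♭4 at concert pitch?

The French horn in F sounds a perfect fifth below written, so the written part must be a perfect fifth above concert — transpose each note up.
F3 -> C4
A4 -> E5
F5 -> C6
Gb5 -> Db6
D4 -> A4
Db4 -> Ab4

C4 E5 C6 Db6 A4 Ab4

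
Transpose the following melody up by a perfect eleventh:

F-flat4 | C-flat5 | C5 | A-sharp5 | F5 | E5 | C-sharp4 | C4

Bbb5 Fb6 F6 D#7 Bb6 A6 F#5 F5

Fb4 becomes Bbb5
Cb5 becomes Fb6
C5 becomes F6
A#5 becomes D#7
F5 becomes Bb6
E5 becomes A6
C#4 becomes F#5
C4 becomes F5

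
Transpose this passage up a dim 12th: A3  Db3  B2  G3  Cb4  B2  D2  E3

Eb5 Abb4 F4 Db5 Gbb5 F4 Ab3 Bb4

A diminished twelfth up from A3 gives Eb5.
Db3 up a diminished twelfth is Abb4.
B2 up a diminished twelfth is F4.
G3: a twelfth up reaches D, and 18 semitones makes it Db5.
Cb4: a twelfth up reaches G, and 18 semitones makes it Gbb5.
A diminished twelfth up from B2 gives F4.
D2: a twelfth up reaches A, and 18 semitones makes it Ab3.
E3: a twelfth up reaches B, and 18 semitones makes it Bb4.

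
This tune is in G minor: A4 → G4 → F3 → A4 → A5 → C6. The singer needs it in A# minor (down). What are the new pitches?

From G down to A# is a diminished seventh; apply that to each pitch.
A4 gives B#3
G4 gives A#3
F3 gives G#2
A4 gives B#3
A5 gives B#4
C6 gives D#5

B#3 A#3 G#2 B#3 B#4 D#5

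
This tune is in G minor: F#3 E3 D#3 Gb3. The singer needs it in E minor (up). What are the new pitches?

D#4 C#4 B#3 Eb4

From G up to E is a major sixth; apply that to each pitch.
F#3 -> D#4
E3 -> C#4
D#3 -> B#3
Gb3 -> Eb4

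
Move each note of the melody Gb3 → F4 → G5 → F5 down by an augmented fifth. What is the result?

An augmented fifth down from Gb3 gives Cbb3.
F4 down an augmented fifth is Bbb3.
An augmented fifth down from G5 gives Cb5.
An augmented fifth down from F5 gives Bbb4.

Cbb3 Bbb3 Cb5 Bbb4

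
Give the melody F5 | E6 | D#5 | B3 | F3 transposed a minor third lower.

F5 gives D5
E6 gives C#6
D#5 gives B#4
B3 gives G#3
F3 gives D3

D5 C#6 B#4 G#3 D3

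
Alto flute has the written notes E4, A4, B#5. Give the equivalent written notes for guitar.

B4 E5 F##6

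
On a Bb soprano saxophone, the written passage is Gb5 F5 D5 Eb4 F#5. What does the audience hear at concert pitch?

Fb5 Eb5 C5 Db4 E5

Written C4 on the Bb soprano saxophone sounds as Bb3, a major second lower; apply that shift to every note.
Gb5 gives Fb5
F5 gives Eb5
D5 gives C5
Eb4 gives Db4
F#5 gives E5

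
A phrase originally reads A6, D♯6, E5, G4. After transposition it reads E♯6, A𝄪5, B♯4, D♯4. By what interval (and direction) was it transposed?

Take the first pair: A6 → E#6. A to E spans 4 letter names, so the interval is some kind of fourth.
E#6 to A6 is 4 semitones, which makes it a diminished fourth; the second version is lower, so the direction is down.
Checking another pair — G4 → D#4 — gives the same interval.

down a diminished fourth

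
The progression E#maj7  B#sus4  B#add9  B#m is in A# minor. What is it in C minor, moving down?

Gmaj7 Dsus4 Dadd9 Dm

A# minor down to C minor is an augmented sixth; each chord root moves by that interval while the quality stays the same.
E#maj7: root E# down an augmented sixth → G, giving Gmaj7.
B#sus4: root B# down an augmented sixth → D, giving Dsus4.
B#add9: root B# down an augmented sixth → D, giving Dadd9.
B#m: root B# down an augmented sixth → D, giving Dm.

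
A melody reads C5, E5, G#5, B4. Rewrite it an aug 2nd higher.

D#5 F##5 A##5 C##5

An augmented second up from C5 gives D#5.
E5 up an augmented second is F##5.
An augmented second up from G#5 gives A##5.
B4: a second up reaches C, and 3 semitones makes it C##5.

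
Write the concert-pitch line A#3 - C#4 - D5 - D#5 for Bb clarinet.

B#3 D#4 E5 E#5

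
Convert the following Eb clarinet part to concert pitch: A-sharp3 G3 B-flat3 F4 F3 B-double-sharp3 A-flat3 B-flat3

C#4 Bb3 Db4 Ab4 Ab3 D##4 Cb4 Db4

The Eb clarinet sounds a minor third above written, so transpose each written note up a minor third.
A#3 -> C#4
G3 -> Bb3
Bb3 -> Db4
F4 -> Ab4
F3 -> Ab3
B##3 -> D##4
Ab3 -> Cb4
Bb3 -> Db4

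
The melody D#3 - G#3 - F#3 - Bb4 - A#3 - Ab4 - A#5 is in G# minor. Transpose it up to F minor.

From G# up to F is a diminished seventh; apply that to each pitch.
D#3 becomes C4
G#3 becomes F4
F#3 becomes Eb4
Bb4 becomes Abb5
A#3 becomes G4
Ab4 becomes Gbb5
A#5 becomes G6

C4 F4 Eb4 Abb5 G4 Gbb5 G6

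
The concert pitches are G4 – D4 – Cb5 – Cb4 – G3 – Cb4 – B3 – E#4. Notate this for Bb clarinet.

Written C4 sounds as Bb3 on the Bb clarinet, so concert pitches are written a major second up.
G4 -> A4
D4 -> E4
Cb5 -> Db5
Cb4 -> Db4
G3 -> A3
Cb4 -> Db4
B3 -> C#4
E#4 -> F##4

A4 E4 Db5 Db4 A3 Db4 C#4 F##4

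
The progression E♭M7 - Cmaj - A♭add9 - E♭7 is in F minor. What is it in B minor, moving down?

AM7 F#maj Dadd9 A7

F minor down to B minor is a diminished fifth; each chord root moves by that interval while the quality stays the same.
E♭M7: root E♭ down a diminished fifth → A, giving AM7.
Cmaj: root C down a diminished fifth → F#, giving F#maj.
A♭add9: root A♭ down a diminished fifth → D, giving Dadd9.
E♭7: root E♭ down a diminished fifth → A, giving A7.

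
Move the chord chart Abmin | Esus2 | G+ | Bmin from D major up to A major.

Ebmin Bsus2 D+ F#min

D major up to A major is a perfect fifth; each chord root moves by that interval while the quality stays the same.
Abmin: root Ab up a perfect fifth → Eb, giving Ebmin.
Esus2: root E up a perfect fifth → B, giving Bsus2.
G+: root G up a perfect fifth → D, giving D+.
Bmin: root B up a perfect fifth → F#, giving F#min.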